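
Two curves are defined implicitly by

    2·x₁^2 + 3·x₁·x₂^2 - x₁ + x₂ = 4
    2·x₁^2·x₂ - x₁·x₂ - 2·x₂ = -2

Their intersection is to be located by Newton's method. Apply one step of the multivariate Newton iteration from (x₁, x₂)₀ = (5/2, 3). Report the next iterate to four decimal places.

(1.8878, 1.8160)

At (5/2, 3): F = (76.5000, 26.0000).
Jacobian J = [[4·x₁ + 3·x₂^2 - 1, 6·x₁·x₂ + 1], [4·x₁·x₂ - x₂, 2·x₁^2 - x₁ - 2]].
At the point, J = [[36.0000, 46.0000], [27.0000, 8.0000]] (det J = -954.0000).
Solving J·Δ = −F gives Δ = (-0.6122, -1.1840).
Then the next iterate is (x₁, x₂)₁ = (1.8878, 1.8160).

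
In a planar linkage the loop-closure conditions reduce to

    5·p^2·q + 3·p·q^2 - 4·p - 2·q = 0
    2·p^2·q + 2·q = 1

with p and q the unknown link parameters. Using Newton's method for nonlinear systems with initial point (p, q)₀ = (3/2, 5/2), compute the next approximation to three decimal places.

At (3/2, 5/2): F = (45.250, 15.250).
Jacobian J = [[10·p·q + 3·q^2 - 4, 5·p^2 + 6·p·q - 2], [4·p·q, 2·p^2 + 2]].
At the point, J = [[52.250, 31.750], [15.000, 6.500]] (det J = -136.625).
Solving J·Δ = −F gives Δ = (-1.391, 0.864).
Then the next iterate is (p, q)₁ = (0.109, 3.364).

(0.109, 3.364)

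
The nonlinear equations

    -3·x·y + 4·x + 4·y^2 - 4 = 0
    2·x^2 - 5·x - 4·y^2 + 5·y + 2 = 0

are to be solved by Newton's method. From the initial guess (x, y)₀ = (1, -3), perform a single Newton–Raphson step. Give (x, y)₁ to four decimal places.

(1.2829, -1.1971)

At (1, -3): F = (45.0000, -52.0000).
Jacobian J = [[-3·y + 4, -3·x + 8·y], [4·x - 5, -8·y + 5]].
At the point, J = [[13.0000, -27.0000], [-1.0000, 29.0000]] (det J = 350.0000).
Solving J·Δ = −F gives Δ = (0.2829, 1.8029).
Then the next iterate is (x, y)₁ = (1.2829, -1.1971).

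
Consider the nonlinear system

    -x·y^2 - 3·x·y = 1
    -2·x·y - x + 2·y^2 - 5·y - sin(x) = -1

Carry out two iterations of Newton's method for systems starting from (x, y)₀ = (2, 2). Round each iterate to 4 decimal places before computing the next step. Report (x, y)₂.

(-0.2278, 2.0538)

At (2, 2): F = (-21.0000, -11.909297).
Jacobian J = [[-y^2 - 3·y, -2·x·y - 3·x], [-2·y - cos(x) - 1, -2·x + 4·y - 5]].
At the point, J = [[-10.0000, -14.0000], [-4.583853, -1.0000]] (det J = -54.173944).
Solving J·Δ = −F gives Δ = (-2.6900, 0.4215).
Then the next iterate is (x, y)₁ = (-0.6900, 2.4215).
Round to (-0.6900, 2.4215) and repeat: F = (8.058432, 5.288032), J = [[-13.128162, 5.411670], [-6.614246, 6.0660]].
Δ = (0.4622, -0.3677), so (x, y)₂ = (-0.2278, 2.0538).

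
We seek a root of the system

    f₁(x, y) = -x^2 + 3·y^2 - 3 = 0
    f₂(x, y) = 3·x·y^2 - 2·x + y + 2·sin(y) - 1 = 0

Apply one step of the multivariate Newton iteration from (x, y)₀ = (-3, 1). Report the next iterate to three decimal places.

(-1.511, 1.011)

At (-3, 1): F = (-9.000, -1.31706).
Jacobian J = [[-2·x, 6·y], [3·y^2 - 2, 6·x·y + 2·cos(y) + 1]].
At the point, J = [[6.000, 6.000], [1.000, -15.91940]] (det J = -101.51637).
Solving J·Δ = −F gives Δ = (1.489, 0.011).
Then the next iterate is (x, y)₁ = (-1.511, 1.011).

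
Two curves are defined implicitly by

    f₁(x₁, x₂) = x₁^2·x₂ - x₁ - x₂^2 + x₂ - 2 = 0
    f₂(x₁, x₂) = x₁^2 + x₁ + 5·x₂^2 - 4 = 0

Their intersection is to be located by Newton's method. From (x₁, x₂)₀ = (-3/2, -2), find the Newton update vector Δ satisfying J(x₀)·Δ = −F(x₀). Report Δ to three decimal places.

(1.153, 0.722)

At (-3/2, -2): F = (-11.000, 16.750).
Jacobian J = [[2·x₁·x₂ - 1, x₁^2 - 2·x₂ + 1], [2·x₁ + 1, 10·x₂]].
At the point, J = [[5.000, 7.250], [-2.000, -20.000]] (det J = -85.500).
Solving J·Δ = −F gives Δ = (1.153, 0.722).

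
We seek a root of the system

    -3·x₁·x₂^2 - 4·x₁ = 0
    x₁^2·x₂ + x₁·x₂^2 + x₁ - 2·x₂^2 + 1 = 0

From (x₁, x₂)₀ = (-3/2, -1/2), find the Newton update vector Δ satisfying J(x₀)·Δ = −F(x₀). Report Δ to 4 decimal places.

At (-3/2, -1/2): F = (7.1250, -2.5000).
Jacobian J = [[-3·x₂^2 - 4, -6·x₁·x₂], [2·x₁·x₂ + x₂^2 + 1, x₁^2 + 2·x₁·x₂ - 4·x₂]].
At the point, J = [[-4.7500, -4.5000], [2.7500, 5.7500]] (det J = -14.9375).
Solving J·Δ = −F gives Δ = (1.9895, -0.5167).

(1.9895, -0.5167)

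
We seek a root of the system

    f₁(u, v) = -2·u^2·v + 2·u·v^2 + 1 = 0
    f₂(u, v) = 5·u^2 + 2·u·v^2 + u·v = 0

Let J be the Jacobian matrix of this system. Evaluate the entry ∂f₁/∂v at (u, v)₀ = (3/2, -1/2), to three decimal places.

-7.500

∂f₁/∂v = -2·u^2 + 4·u·v.
At (3/2, -1/2) this is -7.500.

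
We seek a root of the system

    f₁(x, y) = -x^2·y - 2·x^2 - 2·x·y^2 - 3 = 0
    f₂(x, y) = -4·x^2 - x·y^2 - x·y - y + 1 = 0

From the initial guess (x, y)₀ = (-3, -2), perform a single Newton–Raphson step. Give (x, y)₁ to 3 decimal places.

At (-3, -2): F = (21.000, -27.000).
Jacobian J = [[-2·x·y - 4·x - 2·y^2, -x^2 - 4·x·y], [-8·x - y^2 - y, -2·x·y - x - 1]].
At the point, J = [[-8.000, -33.000], [22.000, -10.000]] (det J = 806.000).
Solving J·Δ = −F gives Δ = (1.366, 0.305).
Then the next iterate is (x, y)₁ = (-1.634, -1.695).

(-1.634, -1.695)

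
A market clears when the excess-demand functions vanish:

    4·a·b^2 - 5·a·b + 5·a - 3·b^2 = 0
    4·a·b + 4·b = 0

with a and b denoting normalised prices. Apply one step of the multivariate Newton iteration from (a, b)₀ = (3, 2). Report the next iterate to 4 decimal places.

(45.0000, -21.0000)

At (3, 2): F = (21.0000, 32.0000).
Jacobian J = [[4·b^2 - 5·b + 5, 8·a·b - 5·a - 6·b], [4·b, 4·a + 4]].
At the point, J = [[11.0000, 21.0000], [8.0000, 16.0000]] (det J = 8.0000).
Solving J·Δ = −F gives Δ = (42.0000, -23.0000).
Then the next iterate is (a, b)₁ = (45.0000, -21.0000).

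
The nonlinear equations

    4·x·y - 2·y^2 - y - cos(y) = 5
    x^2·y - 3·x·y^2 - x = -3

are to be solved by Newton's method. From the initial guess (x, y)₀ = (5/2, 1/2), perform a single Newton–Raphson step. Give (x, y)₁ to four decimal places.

At (5/2, 1/2): F = (-1.877583, 1.7500).
Jacobian J = [[4·y, 4·x - 4·y + sin(y) - 1], [2·x·y - 3·y^2 - 1, x^2 - 6·x·y]].
At the point, J = [[2.0000, 7.479426], [0.7500, -1.2500]] (det J = -8.109569).
Solving J·Δ = −F gives Δ = (-1.3246, 0.6052).
Then the next iterate is (x, y)₁ = (1.1754, 1.1052).

(1.1754, 1.1052)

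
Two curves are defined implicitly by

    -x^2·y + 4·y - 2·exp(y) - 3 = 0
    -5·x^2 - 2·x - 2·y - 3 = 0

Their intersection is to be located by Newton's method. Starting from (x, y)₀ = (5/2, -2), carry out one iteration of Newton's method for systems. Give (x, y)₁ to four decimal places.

(1.4630, -5.6261)

At (5/2, -2): F = (1.229329, -35.2500).
Jacobian J = [[-2·x·y, -x^2 - 2·exp(y) + 4], [-10·x - 2, -2]].
At the point, J = [[10.0000, -2.520671], [-27.0000, -2.0000]] (det J = -88.058105).
Solving J·Δ = −F gives Δ = (-1.0370, -3.6261).
Then the next iterate is (x, y)₁ = (1.4630, -5.6261).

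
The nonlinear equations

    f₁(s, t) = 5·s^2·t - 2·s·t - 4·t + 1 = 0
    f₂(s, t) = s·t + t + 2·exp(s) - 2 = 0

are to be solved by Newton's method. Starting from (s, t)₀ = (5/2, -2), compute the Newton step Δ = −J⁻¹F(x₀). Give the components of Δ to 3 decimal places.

At (5/2, -2): F = (-43.500, 15.36499).
Jacobian J = [[10·s·t - 2·t, 5·s^2 - 2·s - 4], [t + 2·exp(s), s + 1]].
At the point, J = [[-46.000, 22.250], [22.36499, 3.500]] (det J = -658.62098).
Solving J·Δ = −F gives Δ = (-0.750, 0.404).

(-0.750, 0.404)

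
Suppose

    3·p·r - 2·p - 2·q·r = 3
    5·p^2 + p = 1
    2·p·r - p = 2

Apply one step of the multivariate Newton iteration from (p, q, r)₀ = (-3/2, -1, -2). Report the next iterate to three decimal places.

(-0.875, -0.505, -1.208)

At (-3/2, -1, -2): F = (5.000, 8.750, 5.500).
Jacobian J = [[3·r - 2, -2·r, 3·p - 2·q], [10·p + 1, 0, 0], [2·r - 1, 0, 2·p]].
At the point, J = [[-8.000, 4.000, -2.500], [-14.000, 0.000, 0.000], [-5.000, 0.000, -3.000]] (det J = -168.000).
Solving J·Δ = −F gives Δ = (0.625, 0.495, 0.792).
Then the next iterate is (p, q, r)₁ = (-0.875, -0.505, -1.208).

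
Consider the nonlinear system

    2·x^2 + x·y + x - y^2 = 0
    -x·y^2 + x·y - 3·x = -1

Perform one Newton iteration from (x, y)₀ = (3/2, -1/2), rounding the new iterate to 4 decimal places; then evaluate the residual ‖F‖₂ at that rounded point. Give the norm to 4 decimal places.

1.4301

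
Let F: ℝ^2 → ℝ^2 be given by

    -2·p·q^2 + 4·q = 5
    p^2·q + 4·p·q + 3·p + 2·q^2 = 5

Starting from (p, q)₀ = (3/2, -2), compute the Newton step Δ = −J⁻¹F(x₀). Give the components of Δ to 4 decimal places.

(-0.7917, 1.1667)

At (3/2, -2): F = (-25.0000, -9.0000).
Jacobian J = [[-2·q^2, -4·p·q + 4], [2·p·q + 4·q + 3, p^2 + 4·p + 4·q]].
At the point, J = [[-8.0000, 16.0000], [-11.0000, 0.2500]] (det J = 174.0000).
Solving J·Δ = −F gives Δ = (-0.7917, 1.1667).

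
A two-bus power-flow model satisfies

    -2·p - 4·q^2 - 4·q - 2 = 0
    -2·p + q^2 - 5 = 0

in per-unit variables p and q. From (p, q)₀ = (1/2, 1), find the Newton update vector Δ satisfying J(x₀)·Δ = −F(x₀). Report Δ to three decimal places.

(-2.929, -0.429)

At (1/2, 1): F = (-11.000, -5.000).
Jacobian J = [[-2, -8·q - 4], [-2, 2·q]].
At the point, J = [[-2.000, -12.000], [-2.000, 2.000]] (det J = -28.000).
Solving J·Δ = −F gives Δ = (-2.929, -0.429).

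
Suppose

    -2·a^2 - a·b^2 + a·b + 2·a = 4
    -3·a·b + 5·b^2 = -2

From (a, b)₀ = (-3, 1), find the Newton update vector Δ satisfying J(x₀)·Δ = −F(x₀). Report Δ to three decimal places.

At (-3, 1): F = (-28.000, 16.000).
Jacobian J = [[-4·a - b^2 + b + 2, -2·a·b + a], [-3·b, -3·a + 10·b]].
At the point, J = [[14.000, 3.000], [-3.000, 19.000]] (det J = 275.000).
Solving J·Δ = −F gives Δ = (2.109, -0.509).

(2.109, -0.509)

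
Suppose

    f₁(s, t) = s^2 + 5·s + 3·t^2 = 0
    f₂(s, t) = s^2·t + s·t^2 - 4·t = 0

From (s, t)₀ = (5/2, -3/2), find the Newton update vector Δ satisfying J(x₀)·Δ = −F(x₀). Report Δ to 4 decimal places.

(-1.1391, 1.5677)

At (5/2, -3/2): F = (25.5000, 2.2500).
Jacobian J = [[2·s + 5, 6·t], [2·s·t + t^2, s^2 + 2·s·t - 4]].
At the point, J = [[10.0000, -9.0000], [-5.2500, -5.2500]] (det J = -99.7500).
Solving J·Δ = −F gives Δ = (-1.1391, 1.5677).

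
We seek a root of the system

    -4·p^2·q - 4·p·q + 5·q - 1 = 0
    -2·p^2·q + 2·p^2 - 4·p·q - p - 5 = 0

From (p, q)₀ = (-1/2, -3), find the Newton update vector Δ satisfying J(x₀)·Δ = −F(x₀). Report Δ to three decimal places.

At (-1/2, -3): F = (-19.000, -8.500).
Jacobian J = [[-8·p·q - 4·q, -4·p^2 - 4·p + 5], [-4·p·q + 4·p - 4·q - 1, -2·p^2 - 4·p]].
At the point, J = [[0.000, 6.000], [3.000, 1.500]] (det J = -18.000).
Solving J·Δ = −F gives Δ = (1.250, 3.167).

(1.250, 3.167)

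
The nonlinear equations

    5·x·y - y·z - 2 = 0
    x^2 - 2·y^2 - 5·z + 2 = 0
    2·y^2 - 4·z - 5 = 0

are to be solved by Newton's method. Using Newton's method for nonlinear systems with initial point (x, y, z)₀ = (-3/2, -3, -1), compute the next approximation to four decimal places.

(-0.7209, -1.8023, -0.3430)

At (-3/2, -3, -1): F = (17.5000, -8.7500, 17.0000).
Jacobian J = [[5·y, 5·x - z, -y], [2·x, -4·y, -5], [0, 4·y, -4]].
At the point, J = [[-15.0000, -6.5000, 3.0000], [-3.0000, 12.0000, -5.0000], [0.0000, -12.0000, -4.0000]] (det J = 1806.0000).
Solving J·Δ = −F gives Δ = (0.7791, 1.1977, 0.6570).
Then the next iterate is (x, y, z)₁ = (-0.7209, -1.8023, -0.3430).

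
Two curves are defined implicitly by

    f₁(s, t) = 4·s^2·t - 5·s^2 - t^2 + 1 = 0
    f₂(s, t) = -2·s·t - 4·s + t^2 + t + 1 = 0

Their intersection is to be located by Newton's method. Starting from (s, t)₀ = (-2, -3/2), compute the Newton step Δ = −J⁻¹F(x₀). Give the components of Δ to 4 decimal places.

(1.5117, -1.1192)

At (-2, -3/2): F = (-45.2500, 3.7500).
Jacobian J = [[8·s·t - 10·s, 4·s^2 - 2·t], [-2·t - 4, -2·s + 2·t + 1]].
At the point, J = [[44.0000, 19.0000], [-1.0000, 2.0000]] (det J = 107.0000).
Solving J·Δ = −F gives Δ = (1.5117, -1.1192).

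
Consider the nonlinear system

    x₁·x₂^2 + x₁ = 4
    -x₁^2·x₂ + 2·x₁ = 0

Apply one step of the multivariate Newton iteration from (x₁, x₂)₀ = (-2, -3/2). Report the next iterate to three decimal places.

At (-2, -3/2): F = (-10.500, 2.000).
Jacobian J = [[x₂^2 + 1, 2·x₁·x₂], [-2·x₁·x₂ + 2, -x₁^2]].
At the point, J = [[3.250, 6.000], [-4.000, -4.000]] (det J = 11.000).
Solving J·Δ = −F gives Δ = (-2.727, 3.227).
Then the next iterate is (x₁, x₂)₁ = (-4.727, 1.727).

(-4.727, 1.727)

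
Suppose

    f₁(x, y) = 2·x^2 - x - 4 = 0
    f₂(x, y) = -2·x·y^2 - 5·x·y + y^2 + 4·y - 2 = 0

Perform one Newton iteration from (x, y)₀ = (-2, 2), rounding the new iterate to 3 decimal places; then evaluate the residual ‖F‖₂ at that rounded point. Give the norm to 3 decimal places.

12.363

At (-2, 2): F = (6.000, 46.000).
Jacobian J = [[4·x - 1, 0], [-2·y^2 - 5·y, -4·x·y - 5·x + 2·y + 4]].
At the point, J = [[-9.000, 0.000], [-18.000, 34.000]] (det J = -306.000).
Solving J·Δ = −F gives Δ = (0.667, -1.000).
Then the next iterate is (x, y)₁ = (-1.333, 1.000).
Re-evaluating at (-1.333, 1.000): F = (0.88678, 12.331), so ‖F‖₂ = 12.363.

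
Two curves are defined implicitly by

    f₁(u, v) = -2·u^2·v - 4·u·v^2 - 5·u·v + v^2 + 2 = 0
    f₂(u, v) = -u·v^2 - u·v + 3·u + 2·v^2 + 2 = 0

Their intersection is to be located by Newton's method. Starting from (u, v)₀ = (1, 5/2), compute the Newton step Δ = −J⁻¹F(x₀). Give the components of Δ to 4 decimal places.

At (1, 5/2): F = (-34.2500, 8.7500).
Jacobian J = [[-4·u·v - 4·v^2 - 5·v, -2·u^2 - 8·u·v - 5·u + 2·v], [-v^2 - v + 3, -2·u·v - u + 4·v]].
At the point, J = [[-47.5000, -22.0000], [-5.7500, 4.0000]] (det J = -316.5000).
Solving J·Δ = −F gives Δ = (0.1754, -1.9354).

(0.1754, -1.9354)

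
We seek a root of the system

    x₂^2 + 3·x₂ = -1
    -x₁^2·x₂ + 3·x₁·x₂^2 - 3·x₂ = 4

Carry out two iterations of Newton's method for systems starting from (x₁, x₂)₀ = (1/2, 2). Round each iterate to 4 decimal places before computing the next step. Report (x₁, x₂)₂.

(-5.6798, -0.2116)

At (1/2, 2): F = (11.0000, -4.5000).
Jacobian J = [[0, 2·x₂ + 3], [-2·x₁·x₂ + 3·x₂^2, -x₁^2 + 6·x₁·x₂ - 3]].
At the point, J = [[0.0000, 7.0000], [10.0000, 2.7500]] (det J = -70.0000).
Solving J·Δ = −F gives Δ = (0.8821, -1.5714).
Then the next iterate is (x₁, x₂)₁ = (1.3821, 0.4286).
Round to (1.3821, 0.4286) and repeat: F = (2.469498, -5.342845), J = [[0.0000, 3.8572], [-0.633642, -1.355992]].
Δ = (-7.0619, -0.6402), so (x₁, x₂)₂ = (-5.6798, -0.2116).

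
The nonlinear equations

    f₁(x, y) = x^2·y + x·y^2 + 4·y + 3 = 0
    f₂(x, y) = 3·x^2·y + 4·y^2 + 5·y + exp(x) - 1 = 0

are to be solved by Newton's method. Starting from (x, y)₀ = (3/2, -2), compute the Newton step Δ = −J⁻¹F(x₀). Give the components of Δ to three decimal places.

At (3/2, -2): F = (-3.500, -4.01831).
Jacobian J = [[2·x·y + y^2, x^2 + 2·x·y + 4], [6·x·y + exp(x), 3·x^2 + 8·y + 5]].
At the point, J = [[-2.000, 0.250], [-13.51831, -4.250]] (det J = 11.87958).
Solving J·Δ = −F gives Δ = (-1.337, 3.306).

(-1.337, 3.306)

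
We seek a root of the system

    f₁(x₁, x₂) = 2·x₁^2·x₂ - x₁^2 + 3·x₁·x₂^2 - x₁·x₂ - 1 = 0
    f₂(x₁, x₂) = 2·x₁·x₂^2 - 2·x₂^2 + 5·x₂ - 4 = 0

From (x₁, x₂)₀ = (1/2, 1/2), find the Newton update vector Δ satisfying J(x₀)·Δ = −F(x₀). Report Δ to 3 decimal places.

At (1/2, 1/2): F = (-0.875, -1.750).
Jacobian J = [[4·x₁·x₂ - 2·x₁ + 3·x₂^2 - x₂, 2·x₁^2 + 6·x₁·x₂ - x₁], [2·x₂^2, 4·x₁·x₂ - 4·x₂ + 5]].
At the point, J = [[0.250, 1.500], [0.500, 4.000]] (det J = 0.250).
Solving J·Δ = −F gives Δ = (3.500, 0.000).

(3.500, 0.000)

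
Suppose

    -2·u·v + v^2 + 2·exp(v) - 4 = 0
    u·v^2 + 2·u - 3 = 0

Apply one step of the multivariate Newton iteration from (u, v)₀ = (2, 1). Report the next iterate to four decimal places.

At (2, 1): F = (-1.563436, 3.0000).
Jacobian J = [[-2·v, -2·u + 2·v + 2·exp(v)], [v^2 + 2, 2·u·v]].
At the point, J = [[-2.0000, 3.436564], [3.0000, 4.0000]] (det J = -18.309691).
Solving J·Δ = −F gives Δ = (-0.9046, -0.0715).
Then the next iterate is (u, v)₁ = (1.0954, 0.9285).

(1.0954, 0.9285)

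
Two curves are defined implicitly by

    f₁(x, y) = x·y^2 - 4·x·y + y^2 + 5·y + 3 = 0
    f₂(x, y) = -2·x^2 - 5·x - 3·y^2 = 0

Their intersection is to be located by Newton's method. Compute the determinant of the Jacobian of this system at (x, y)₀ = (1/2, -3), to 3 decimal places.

J = [[y^2 - 4·y, 2·x·y - 4·x + 2·y + 5], [-4·x - 5, -6·y]].
At the point, J = [[21.000, -6.000], [-7.000, 18.000]].
det J = 336.000.

336.000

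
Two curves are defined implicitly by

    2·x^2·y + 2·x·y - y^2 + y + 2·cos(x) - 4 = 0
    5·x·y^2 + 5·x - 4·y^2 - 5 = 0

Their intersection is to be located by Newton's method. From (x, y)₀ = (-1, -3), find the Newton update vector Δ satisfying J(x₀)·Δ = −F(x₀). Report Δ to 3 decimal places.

(2.599, -0.722)

At (-1, -3): F = (-14.91940, -91.000).
Jacobian J = [[4·x·y + 2·y - 2·sin(x), 2·x^2 + 2·x - 2·y + 1], [5·y^2 + 5, 10·x·y - 8·y]].
At the point, J = [[7.68294, 7.000], [50.000, 54.000]] (det J = 64.87887).
Solving J·Δ = −F gives Δ = (2.599, -0.722).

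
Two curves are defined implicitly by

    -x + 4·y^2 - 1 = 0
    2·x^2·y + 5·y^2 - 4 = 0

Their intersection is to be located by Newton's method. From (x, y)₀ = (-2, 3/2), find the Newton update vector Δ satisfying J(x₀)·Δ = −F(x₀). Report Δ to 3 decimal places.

(0.008, -0.833)

At (-2, 3/2): F = (10.000, 19.250).
Jacobian J = [[-1, 8·y], [4·x·y, 2·x^2 + 10·y]].
At the point, J = [[-1.000, 12.000], [-12.000, 23.000]] (det J = 121.000).
Solving J·Δ = −F gives Δ = (0.008, -0.833).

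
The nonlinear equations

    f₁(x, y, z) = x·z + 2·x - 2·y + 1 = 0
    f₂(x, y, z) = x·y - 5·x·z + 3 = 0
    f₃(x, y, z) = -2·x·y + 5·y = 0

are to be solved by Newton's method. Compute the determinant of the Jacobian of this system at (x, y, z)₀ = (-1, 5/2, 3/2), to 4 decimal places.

J = [[z + 2, -2, x], [y - 5·z, x, -5·x], [-2·y, -2·x + 5, 0]].
At the point, J = [[3.5000, -2.0000, -1.0000], [-5.0000, -1.0000, 5.0000], [-5.0000, 7.0000, 0.0000]].
det J = -32.5000.

-32.5000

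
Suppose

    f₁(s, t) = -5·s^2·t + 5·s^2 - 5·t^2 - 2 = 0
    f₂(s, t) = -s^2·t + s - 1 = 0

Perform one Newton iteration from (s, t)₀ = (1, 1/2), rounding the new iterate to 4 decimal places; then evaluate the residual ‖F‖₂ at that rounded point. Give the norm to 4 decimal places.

2.0701

At (1, 1/2): F = (-0.7500, -0.5000).
Jacobian J = [[-10·s·t + 10·s, -5·s^2 - 10·t], [-2·s·t + 1, -s^2]].
At the point, J = [[5.0000, -10.0000], [0.0000, -1.0000]] (det J = -5.0000).
Solving J·Δ = −F gives Δ = (-0.8500, -0.5000).
Then the next iterate is (s, t)₁ = (0.1500, 0.0000).
Re-evaluating at (0.1500, 0.0000): F = (-1.8875, -0.8500), so ‖F‖₂ = 2.0701.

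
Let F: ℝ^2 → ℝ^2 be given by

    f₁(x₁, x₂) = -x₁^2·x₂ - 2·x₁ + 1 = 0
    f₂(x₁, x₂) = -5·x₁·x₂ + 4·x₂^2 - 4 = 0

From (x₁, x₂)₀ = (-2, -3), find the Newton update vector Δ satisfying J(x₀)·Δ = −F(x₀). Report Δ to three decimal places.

At (-2, -3): F = (17.000, 2.000).
Jacobian J = [[-2·x₁·x₂ - 2, -x₁^2], [-5·x₂, -5·x₁ + 8·x₂]].
At the point, J = [[-14.000, -4.000], [15.000, -14.000]] (det J = 256.000).
Solving J·Δ = −F gives Δ = (0.898, 1.105).

(0.898, 1.105)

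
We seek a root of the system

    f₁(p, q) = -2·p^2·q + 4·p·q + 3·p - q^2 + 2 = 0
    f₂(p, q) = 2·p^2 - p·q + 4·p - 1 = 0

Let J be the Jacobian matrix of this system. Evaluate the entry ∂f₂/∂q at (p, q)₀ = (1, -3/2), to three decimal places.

∂f₂/∂q = -p.
At (1, -3/2) this is -1.000.

-1.000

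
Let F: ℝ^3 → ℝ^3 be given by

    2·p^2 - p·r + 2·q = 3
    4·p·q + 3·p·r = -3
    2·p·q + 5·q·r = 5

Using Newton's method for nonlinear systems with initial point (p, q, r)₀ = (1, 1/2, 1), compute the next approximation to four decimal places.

(-0.2048, 1.6867, -1.2410)

At (1, 1/2, 1): F = (-1.0000, 8.0000, -1.5000).
Jacobian J = [[4·p - r, 2, -p], [4·q + 3·r, 4·p, 3·p], [2·q, 2·p + 5·r, 5·q]].
At the point, J = [[3.0000, 2.0000, -1.0000], [5.0000, 4.0000, 3.0000], [1.0000, 7.0000, 2.5000]] (det J = -83.0000).
Solving J·Δ = −F gives Δ = (-1.2048, 1.1867, -2.2410).
Then the next iterate is (p, q, r)₁ = (-0.2048, 1.6867, -1.2410).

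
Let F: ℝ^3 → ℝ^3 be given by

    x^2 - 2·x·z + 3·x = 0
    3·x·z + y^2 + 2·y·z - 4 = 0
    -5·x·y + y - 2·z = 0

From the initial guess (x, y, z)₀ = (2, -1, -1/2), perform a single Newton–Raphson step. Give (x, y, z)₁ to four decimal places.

(1.0811, -0.6577, 0.6622)

At (2, -1, -1/2): F = (12.0000, -5.0000, 10.0000).
Jacobian J = [[2·x - 2·z + 3, 0, -2·x], [3·z, 2·y + 2·z, 3·x + 2·y], [-5·y, -5·x + 1, -2]].
At the point, J = [[8.0000, 0.0000, -4.0000], [-1.5000, -3.0000, 4.0000], [5.0000, -9.0000, -2.0000]] (det J = 222.0000).
Solving J·Δ = −F gives Δ = (-0.9189, 0.3423, 1.1622).
Then the next iterate is (x, y, z)₁ = (1.0811, -0.6577, 0.6622).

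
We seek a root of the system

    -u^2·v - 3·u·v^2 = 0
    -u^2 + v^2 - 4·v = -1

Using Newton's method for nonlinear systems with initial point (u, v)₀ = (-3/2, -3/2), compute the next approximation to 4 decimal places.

(-1.6250, -0.5536)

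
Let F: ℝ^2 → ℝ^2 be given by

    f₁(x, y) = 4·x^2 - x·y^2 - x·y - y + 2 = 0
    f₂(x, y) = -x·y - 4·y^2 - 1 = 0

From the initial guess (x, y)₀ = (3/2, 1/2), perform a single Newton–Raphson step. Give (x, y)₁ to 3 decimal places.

At (3/2, 1/2): F = (9.375, -2.750).
Jacobian J = [[8·x - y^2 - y, -2·x·y - x - 1], [-y, -x - 8·y]].
At the point, J = [[11.250, -4.000], [-0.500, -5.500]] (det J = -63.875).
Solving J·Δ = −F gives Δ = (-0.979, -0.411).
Then the next iterate is (x, y)₁ = (0.521, 0.089).

(0.521, 0.089)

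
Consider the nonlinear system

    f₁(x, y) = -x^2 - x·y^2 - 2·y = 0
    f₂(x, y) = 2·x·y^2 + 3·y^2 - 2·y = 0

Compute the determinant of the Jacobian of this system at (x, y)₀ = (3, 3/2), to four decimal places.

-156.7500

J = [[-2·x - y^2, -2·x·y - 2], [2·y^2, 4·x·y + 6·y - 2]].
At the point, J = [[-8.2500, -11.0000], [4.5000, 25.0000]].
det J = -156.7500.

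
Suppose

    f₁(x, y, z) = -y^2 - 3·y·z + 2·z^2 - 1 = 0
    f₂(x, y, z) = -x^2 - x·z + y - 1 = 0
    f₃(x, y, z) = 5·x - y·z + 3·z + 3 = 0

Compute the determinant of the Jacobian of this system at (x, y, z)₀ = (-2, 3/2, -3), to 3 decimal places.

-267.000

J = [[0, -2·y - 3·z, -3·y + 4·z], [-2·x - z, 1, -x], [5, -z, -y + 3]].
At the point, J = [[0.000, 6.000, -16.500], [7.000, 1.000, 2.000], [5.000, 3.000, 1.500]].
det J = -267.000.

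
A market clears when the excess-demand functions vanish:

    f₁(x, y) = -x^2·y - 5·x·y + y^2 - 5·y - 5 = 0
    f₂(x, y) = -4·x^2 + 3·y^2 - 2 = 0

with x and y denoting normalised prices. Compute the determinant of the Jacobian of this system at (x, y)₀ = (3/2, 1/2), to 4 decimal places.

-177.0000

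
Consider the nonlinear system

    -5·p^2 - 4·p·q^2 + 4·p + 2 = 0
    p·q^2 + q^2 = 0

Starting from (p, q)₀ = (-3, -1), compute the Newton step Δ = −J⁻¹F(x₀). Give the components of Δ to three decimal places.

(1.528, 0.118)

At (-3, -1): F = (-43.000, -2.000).
Jacobian J = [[-10·p - 4·q^2 + 4, -8·p·q], [q^2, 2·p·q + 2·q]].
At the point, J = [[30.000, -24.000], [1.000, 4.000]] (det J = 144.000).
Solving J·Δ = −F gives Δ = (1.528, 0.118).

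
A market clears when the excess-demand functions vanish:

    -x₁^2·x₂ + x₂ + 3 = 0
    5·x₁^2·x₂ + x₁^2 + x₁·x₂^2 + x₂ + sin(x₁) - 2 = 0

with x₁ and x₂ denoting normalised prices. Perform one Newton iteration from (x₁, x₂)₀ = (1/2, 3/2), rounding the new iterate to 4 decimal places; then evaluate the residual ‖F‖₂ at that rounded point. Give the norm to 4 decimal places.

At (1/2, 3/2): F = (4.1250, 3.229426).
Jacobian J = [[-2·x₁·x₂, -x₁^2 + 1], [10·x₁·x₂ + 2·x₁ + x₂^2 + cos(x₁), 5·x₁^2 + 2·x₁·x₂ + 1]].
At the point, J = [[-1.5000, 0.7500], [11.627583, 3.7500]] (det J = -14.345687).
Solving J·Δ = −F gives Δ = (0.9094, -3.6811).
Then the next iterate is (x₁, x₂)₁ = (1.4094, -2.1811).
Re-evaluating at (1.4094, -2.1811): F = (5.151455, -16.165670), so ‖F‖₂ = 16.9666.

16.9666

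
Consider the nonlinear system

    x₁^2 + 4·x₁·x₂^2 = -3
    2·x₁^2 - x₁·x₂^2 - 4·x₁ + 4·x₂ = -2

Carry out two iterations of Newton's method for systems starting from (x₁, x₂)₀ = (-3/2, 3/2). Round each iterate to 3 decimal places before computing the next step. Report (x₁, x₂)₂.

(0.641, -0.248)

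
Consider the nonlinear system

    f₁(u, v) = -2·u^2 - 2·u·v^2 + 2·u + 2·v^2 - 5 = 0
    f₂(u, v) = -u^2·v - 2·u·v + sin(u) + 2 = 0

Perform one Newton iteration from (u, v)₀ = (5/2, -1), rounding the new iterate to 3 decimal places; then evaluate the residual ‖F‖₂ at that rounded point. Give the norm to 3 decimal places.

7.576

At (5/2, -1): F = (-15.500, 13.84847).
Jacobian J = [[-4·u - 2·v^2 + 2, -4·u·v + 4·v], [-2·u·v - 2·v + cos(u), -u^2 - 2·u]].
At the point, J = [[-10.000, 6.000], [6.19886, -11.250]] (det J = 75.30686).
Solving J·Δ = −F gives Δ = (-1.212, 0.563).
Then the next iterate is (u, v)₁ = (1.288, -0.437).
Re-evaluating at (1.288, -0.437): F = (-5.85189, 4.81095), so ‖F‖₂ = 7.576.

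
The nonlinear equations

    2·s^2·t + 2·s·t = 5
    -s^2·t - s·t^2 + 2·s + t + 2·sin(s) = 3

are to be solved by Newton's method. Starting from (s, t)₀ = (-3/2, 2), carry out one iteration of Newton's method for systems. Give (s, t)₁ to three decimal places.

(-1.562, 3.001)

At (-3/2, 2): F = (-2.000, -4.49499).
Jacobian J = [[4·s·t + 2·t, 2·s^2 + 2·s], [-2·s·t - t^2 + 2·cos(s) + 2, -s^2 - 2·s·t + 1]].
At the point, J = [[-8.000, 1.500], [4.14147, 4.750]] (det J = -44.21221).
Solving J·Δ = −F gives Δ = (-0.062, 1.001).
Then the next iterate is (s, t)₁ = (-1.562, 3.001).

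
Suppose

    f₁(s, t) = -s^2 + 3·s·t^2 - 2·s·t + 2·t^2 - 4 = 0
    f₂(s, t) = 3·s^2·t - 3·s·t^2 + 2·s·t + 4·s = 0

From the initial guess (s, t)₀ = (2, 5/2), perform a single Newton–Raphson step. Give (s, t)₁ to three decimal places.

(1.046, 1.870)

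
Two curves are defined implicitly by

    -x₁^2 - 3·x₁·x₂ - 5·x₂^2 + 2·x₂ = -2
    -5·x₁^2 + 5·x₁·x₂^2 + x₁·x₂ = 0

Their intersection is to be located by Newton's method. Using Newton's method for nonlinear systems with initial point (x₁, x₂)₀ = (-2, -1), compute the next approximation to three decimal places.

(-1.235, -0.464)

At (-2, -1): F = (-15.000, -28.000).
Jacobian J = [[-2·x₁ - 3·x₂, -3·x₁ - 10·x₂ + 2], [-10·x₁ + 5·x₂^2 + x₂, 10·x₁·x₂ + x₁]].
At the point, J = [[7.000, 18.000], [24.000, 18.000]] (det J = -306.000).
Solving J·Δ = −F gives Δ = (0.765, 0.536).
Then the next iterate is (x₁, x₂)₁ = (-1.235, -0.464).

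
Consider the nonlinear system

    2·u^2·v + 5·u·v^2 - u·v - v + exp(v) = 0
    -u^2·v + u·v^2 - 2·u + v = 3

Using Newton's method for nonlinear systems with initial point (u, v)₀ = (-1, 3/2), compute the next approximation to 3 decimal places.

(-0.003, 1.496)

At (-1, 3/2): F = (-3.76831, -3.250).
Jacobian J = [[4·u·v + 5·v^2 - v, 2·u^2 + 10·u·v - u + exp(v) - 1], [-2·u·v + v^2 - 2, -u^2 + 2·u·v + 1]].
At the point, J = [[3.750, -8.51831], [3.250, -3.000]] (det J = 16.43451).
Solving J·Δ = −F gives Δ = (0.997, -0.004).
Then the next iterate is (u, v)₁ = (-0.003, 1.496).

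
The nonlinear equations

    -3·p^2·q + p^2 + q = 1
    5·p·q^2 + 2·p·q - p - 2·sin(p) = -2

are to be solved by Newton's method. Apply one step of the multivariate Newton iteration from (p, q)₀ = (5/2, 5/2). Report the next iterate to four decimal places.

(1.8099, 1.5593)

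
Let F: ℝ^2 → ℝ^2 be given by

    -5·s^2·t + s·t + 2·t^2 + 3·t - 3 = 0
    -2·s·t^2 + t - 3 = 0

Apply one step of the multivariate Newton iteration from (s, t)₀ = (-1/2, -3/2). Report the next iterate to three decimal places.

(-3.444, 4.000)

At (-1/2, -3/2): F = (-0.375, -2.250).
Jacobian J = [[-10·s·t + t, -5·s^2 + s + 4·t + 3], [-2·t^2, -4·s·t + 1]].
At the point, J = [[-9.000, -4.750], [-4.500, -2.000]] (det J = -3.375).
Solving J·Δ = −F gives Δ = (-2.944, 5.500).
Then the next iterate is (s, t)₁ = (-3.444, 4.000).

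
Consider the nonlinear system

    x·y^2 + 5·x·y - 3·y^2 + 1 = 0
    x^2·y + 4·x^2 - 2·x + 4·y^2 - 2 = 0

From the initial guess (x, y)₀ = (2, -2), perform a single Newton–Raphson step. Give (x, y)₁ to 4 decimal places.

At (2, -2): F = (-23.0000, 18.0000).
Jacobian J = [[y^2 + 5·y, 2·x·y + 5·x - 6·y], [2·x·y + 8·x - 2, x^2 + 8·y]].
At the point, J = [[-6.0000, 14.0000], [6.0000, -12.0000]] (det J = -12.0000).
Solving J·Δ = −F gives Δ = (2.0000, 2.5000).
Then the next iterate is (x, y)₁ = (4.0000, 0.5000).

(4.0000, 0.5000)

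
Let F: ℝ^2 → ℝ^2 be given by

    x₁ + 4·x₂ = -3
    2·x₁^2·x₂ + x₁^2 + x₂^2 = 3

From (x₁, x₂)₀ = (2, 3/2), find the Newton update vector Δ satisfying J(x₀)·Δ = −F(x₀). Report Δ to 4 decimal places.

(1.1321, -3.0330)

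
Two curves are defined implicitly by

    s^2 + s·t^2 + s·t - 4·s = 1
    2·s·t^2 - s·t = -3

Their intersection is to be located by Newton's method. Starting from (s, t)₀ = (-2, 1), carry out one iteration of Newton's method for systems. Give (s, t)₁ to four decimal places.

(-1.1429, 1.3095)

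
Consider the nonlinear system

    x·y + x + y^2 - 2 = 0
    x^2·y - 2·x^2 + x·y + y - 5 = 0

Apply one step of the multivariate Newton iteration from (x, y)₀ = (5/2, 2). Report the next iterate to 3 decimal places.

(-2.400, 2.800)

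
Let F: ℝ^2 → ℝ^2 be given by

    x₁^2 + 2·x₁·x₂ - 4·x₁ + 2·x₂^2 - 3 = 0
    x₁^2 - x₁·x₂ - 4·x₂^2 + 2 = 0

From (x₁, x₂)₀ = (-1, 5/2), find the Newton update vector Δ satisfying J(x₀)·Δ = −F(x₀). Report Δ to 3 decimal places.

At (-1, 5/2): F = (9.500, -19.500).
Jacobian J = [[2·x₁ + 2·x₂ - 4, 2·x₁ + 4·x₂], [2·x₁ - x₂, -x₁ - 8·x₂]].
At the point, J = [[-1.000, 8.000], [-4.500, -19.000]] (det J = 55.000).
Solving J·Δ = −F gives Δ = (0.445, -1.132).

(0.445, -1.132)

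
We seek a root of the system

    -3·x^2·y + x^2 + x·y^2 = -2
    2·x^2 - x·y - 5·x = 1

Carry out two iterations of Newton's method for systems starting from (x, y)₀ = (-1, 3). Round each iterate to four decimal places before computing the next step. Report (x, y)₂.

(-0.1069, 3.9489)

At (-1, 3): F = (-15.0000, 9.0000).
Jacobian J = [[-6·x·y + 2·x + y^2, -3·x^2 + 2·x·y], [4·x - y - 5, -x]].
At the point, J = [[25.0000, -9.0000], [-12.0000, 1.0000]] (det J = -83.0000).
Solving J·Δ = −F gives Δ = (0.7952, 0.5422).
Then the next iterate is (x, y)₁ = (-0.2048, 3.5422).
Round to (-0.2048, 3.5422) and repeat: F = (-0.973432, 0.833329), J = [[16.490236, -1.576714], [-9.3614, 0.2048]].
Δ = (0.0979, 0.4067), so (x, y)₂ = (-0.1069, 3.9489).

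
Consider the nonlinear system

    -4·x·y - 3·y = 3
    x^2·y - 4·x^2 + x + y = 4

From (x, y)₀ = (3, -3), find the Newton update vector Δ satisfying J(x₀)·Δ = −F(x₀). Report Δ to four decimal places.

At (3, -3): F = (42.0000, -67.0000).
Jacobian J = [[-4·y, -4·x - 3], [2·x·y - 8·x + 1, x^2 + 1]].
At the point, J = [[12.0000, -15.0000], [-41.0000, 10.0000]] (det J = -495.0000).
Solving J·Δ = −F gives Δ = (-1.1818, 1.8545).

(-1.1818, 1.8545)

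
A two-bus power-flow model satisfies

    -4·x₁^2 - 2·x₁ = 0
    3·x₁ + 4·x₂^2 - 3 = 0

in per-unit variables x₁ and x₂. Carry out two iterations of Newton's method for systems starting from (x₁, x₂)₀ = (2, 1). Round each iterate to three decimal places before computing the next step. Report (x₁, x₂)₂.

(0.347, 0.723)

At (2, 1): F = (-20.000, 7.000).
Jacobian J = [[-8·x₁ - 2, 0], [3, 8·x₂]].
At the point, J = [[-18.000, 0.000], [3.000, 8.000]] (det J = -144.000).
Solving J·Δ = −F gives Δ = (-1.111, -0.458).
Then the next iterate is (x₁, x₂)₁ = (0.889, 0.542).
Round to (0.889, 0.542) and repeat: F = (-4.93928, 0.84206), J = [[-9.112, 0.000], [3.000, 4.336]].
Δ = (-0.542, 0.181), so (x₁, x₂)₂ = (0.347, 0.723).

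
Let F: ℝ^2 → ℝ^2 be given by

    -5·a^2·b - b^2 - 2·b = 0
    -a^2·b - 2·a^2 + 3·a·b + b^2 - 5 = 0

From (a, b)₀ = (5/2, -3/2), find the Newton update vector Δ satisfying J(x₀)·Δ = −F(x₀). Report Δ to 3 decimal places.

At (5/2, -3/2): F = (47.625, -17.125).
Jacobian J = [[-10·a·b, -5·a^2 - 2·b - 2], [-2·a·b - 4·a + 3·b, -a^2 + 3·a + 2·b]].
At the point, J = [[37.500, -30.250], [-7.000, -1.750]] (det J = -277.375).
Solving J·Δ = −F gives Δ = (-2.168, -1.113).

(-2.168, -1.113)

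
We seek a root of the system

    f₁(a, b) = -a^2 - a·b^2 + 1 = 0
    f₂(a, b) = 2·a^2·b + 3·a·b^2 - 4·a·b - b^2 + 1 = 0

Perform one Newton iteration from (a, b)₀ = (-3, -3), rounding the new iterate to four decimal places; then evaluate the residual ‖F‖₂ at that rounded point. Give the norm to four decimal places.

51.9476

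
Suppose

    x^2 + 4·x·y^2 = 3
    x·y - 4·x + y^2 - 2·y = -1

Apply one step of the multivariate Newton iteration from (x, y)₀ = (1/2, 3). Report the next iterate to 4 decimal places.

(0.3508, 2.1891)

At (1/2, 3): F = (15.2500, 3.5000).
Jacobian J = [[2·x + 4·y^2, 8·x·y], [y - 4, x + 2·y - 2]].
At the point, J = [[37.0000, 12.0000], [-1.0000, 4.5000]] (det J = 178.5000).
Solving J·Δ = −F gives Δ = (-0.1492, -0.8109).
Then the next iterate is (x, y)₁ = (0.3508, 2.1891).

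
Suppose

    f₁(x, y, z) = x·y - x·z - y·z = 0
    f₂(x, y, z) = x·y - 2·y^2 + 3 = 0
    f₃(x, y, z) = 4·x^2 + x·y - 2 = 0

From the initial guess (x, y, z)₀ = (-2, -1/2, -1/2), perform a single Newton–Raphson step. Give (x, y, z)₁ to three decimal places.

(5.000, -50.750, -30.550)

At (-2, -1/2, -1/2): F = (-0.250, 3.500, 15.000).
Jacobian J = [[y - z, x - z, -x - y], [y, x - 4·y, 0], [8·x + y, x, 0]].
At the point, J = [[0.000, -1.500, 2.500], [-0.500, 0.000, 0.000], [-16.500, -2.000, 0.000]] (det J = 2.500).
Solving J·Δ = −F gives Δ = (7.000, -50.250, -30.050).
Then the next iterate is (x, y, z)₁ = (5.000, -50.750, -30.550).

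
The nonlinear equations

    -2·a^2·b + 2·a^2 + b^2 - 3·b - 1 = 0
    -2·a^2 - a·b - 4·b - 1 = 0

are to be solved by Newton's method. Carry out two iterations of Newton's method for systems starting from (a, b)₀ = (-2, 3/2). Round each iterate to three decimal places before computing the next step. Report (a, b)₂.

(10.428, -2.819)

At (-2, 3/2): F = (-7.250, -12.000).
Jacobian J = [[-4·a·b + 4·a, -2·a^2 + 2·b - 3], [-4·a - b, -a - 4]].
At the point, J = [[4.000, -8.000], [6.500, -2.000]] (det J = 44.000).
Solving J·Δ = −F gives Δ = (1.852, 0.020).
Then the next iterate is (a, b)₁ = (-0.148, 1.520).
Round to (-0.148, 1.520) and repeat: F = (-3.27238, -6.89885), J = [[0.30784, -0.00381], [-0.928, -3.852]].
Δ = (10.576, -4.339), so (a, b)₂ = (10.428, -2.819).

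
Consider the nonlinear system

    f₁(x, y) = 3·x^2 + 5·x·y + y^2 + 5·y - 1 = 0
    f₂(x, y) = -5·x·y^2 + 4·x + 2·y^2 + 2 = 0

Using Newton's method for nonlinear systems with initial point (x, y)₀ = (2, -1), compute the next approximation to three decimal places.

At (2, -1): F = (-3.000, 2.000).
Jacobian J = [[6·x + 5·y, 5·x + 2·y + 5], [-5·y^2 + 4, -10·x·y + 4·y]].
At the point, J = [[7.000, 13.000], [-1.000, 16.000]] (det J = 125.000).
Solving J·Δ = −F gives Δ = (0.592, -0.088).
Then the next iterate is (x, y)₁ = (2.592, -1.088).

(2.592, -1.088)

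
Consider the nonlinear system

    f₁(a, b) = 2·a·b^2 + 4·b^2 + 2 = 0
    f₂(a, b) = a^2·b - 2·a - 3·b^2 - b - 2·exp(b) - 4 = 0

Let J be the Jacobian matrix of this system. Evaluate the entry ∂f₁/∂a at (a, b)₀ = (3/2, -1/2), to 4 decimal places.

0.5000

∂f₁/∂a = 2·b^2.
At (3/2, -1/2) this is 0.5000.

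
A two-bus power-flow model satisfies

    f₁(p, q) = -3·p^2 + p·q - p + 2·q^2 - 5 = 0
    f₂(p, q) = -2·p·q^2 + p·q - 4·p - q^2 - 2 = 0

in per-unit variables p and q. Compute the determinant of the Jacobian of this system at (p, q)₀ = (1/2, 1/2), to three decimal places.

15.250

J = [[-6·p + q - 1, p + 4·q], [-2·q^2 + q - 4, -4·p·q + p - 2·q]].
At the point, J = [[-3.500, 2.500], [-4.000, -1.500]].
det J = 15.250.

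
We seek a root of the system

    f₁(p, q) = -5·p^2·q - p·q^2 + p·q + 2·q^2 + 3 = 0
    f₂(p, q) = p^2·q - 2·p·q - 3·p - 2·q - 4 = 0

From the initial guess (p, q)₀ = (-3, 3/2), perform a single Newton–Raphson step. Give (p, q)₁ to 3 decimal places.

(-3.720, -1.215)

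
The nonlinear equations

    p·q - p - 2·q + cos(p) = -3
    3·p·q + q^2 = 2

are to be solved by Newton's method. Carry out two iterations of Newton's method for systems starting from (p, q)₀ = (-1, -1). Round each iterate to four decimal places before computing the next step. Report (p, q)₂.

(-5.6469, 2.4252)

At (-1, -1): F = (7.540302, 2.0000).
Jacobian J = [[q - sin(p) - 1, p - 2], [3·q, 3·p + 2·q]].
At the point, J = [[-1.158529, -3.0000], [-3.0000, -5.0000]] (det J = -3.207355).
Solving J·Δ = −F gives Δ = (-9.8840, 6.3304).
Then the next iterate is (p, q)₁ = (-10.8840, 5.3304).
Round to (-10.8840, 5.3304) and repeat: F = (-54.904217, -147.635057), J = [[3.336618, -12.8840], [15.9912, -21.9912]].
Δ = (5.2371, -2.9052), so (p, q)₂ = (-5.6469, 2.4252).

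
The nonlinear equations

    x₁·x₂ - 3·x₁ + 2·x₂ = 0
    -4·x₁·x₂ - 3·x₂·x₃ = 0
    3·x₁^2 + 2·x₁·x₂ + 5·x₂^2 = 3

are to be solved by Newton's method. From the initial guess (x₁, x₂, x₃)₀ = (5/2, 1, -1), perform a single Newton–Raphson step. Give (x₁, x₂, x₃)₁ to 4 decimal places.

At (5/2, 1, -1): F = (-3.0000, -7.0000, 25.7500).
Jacobian J = [[x₂ - 3, x₁ + 2, 0], [-4·x₂, -4·x₁ - 3·x₃, -3·x₂], [6·x₁ + 2·x₂, 2·x₁ + 10·x₂, 0]].
At the point, J = [[-2.0000, 4.5000, 0.0000], [-4.0000, -7.0000, -3.0000], [17.0000, 15.0000, 0.0000]] (det J = -319.5000).
Solving J·Δ = −F gives Δ = (-1.5106, -0.0047, -0.3083).
Then the next iterate is (x₁, x₂, x₃)₁ = (0.9894, 0.9953, -1.3083).

(0.9894, 0.9953, -1.3083)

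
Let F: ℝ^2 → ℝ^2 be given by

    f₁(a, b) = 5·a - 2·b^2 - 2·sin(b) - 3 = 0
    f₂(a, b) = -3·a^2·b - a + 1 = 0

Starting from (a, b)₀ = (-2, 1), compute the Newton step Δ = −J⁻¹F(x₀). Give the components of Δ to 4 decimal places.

At (-2, 1): F = (-16.682942, -9.0000).
Jacobian J = [[5, -4·b - 2·cos(b)], [-6·a·b - 1, -3·a^2]].
At the point, J = [[5.0000, -5.080605], [11.0000, -12.0000]] (det J = -4.113349).
Solving J·Δ = −F gives Δ = (37.5533, 33.6739).

(37.5533, 33.6739)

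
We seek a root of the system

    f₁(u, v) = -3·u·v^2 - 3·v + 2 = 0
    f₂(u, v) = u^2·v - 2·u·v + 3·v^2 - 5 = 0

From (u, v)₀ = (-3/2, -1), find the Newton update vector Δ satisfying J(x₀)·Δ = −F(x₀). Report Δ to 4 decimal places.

At (-3/2, -1): F = (9.5000, -7.2500).
Jacobian J = [[-3·v^2, -6·u·v - 3], [2·u·v - 2·v, u^2 - 2·u + 6·v]].
At the point, J = [[-3.0000, -12.0000], [5.0000, -0.7500]] (det J = 62.2500).
Solving J·Δ = −F gives Δ = (1.5120, 0.4137).

(1.5120, 0.4137)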